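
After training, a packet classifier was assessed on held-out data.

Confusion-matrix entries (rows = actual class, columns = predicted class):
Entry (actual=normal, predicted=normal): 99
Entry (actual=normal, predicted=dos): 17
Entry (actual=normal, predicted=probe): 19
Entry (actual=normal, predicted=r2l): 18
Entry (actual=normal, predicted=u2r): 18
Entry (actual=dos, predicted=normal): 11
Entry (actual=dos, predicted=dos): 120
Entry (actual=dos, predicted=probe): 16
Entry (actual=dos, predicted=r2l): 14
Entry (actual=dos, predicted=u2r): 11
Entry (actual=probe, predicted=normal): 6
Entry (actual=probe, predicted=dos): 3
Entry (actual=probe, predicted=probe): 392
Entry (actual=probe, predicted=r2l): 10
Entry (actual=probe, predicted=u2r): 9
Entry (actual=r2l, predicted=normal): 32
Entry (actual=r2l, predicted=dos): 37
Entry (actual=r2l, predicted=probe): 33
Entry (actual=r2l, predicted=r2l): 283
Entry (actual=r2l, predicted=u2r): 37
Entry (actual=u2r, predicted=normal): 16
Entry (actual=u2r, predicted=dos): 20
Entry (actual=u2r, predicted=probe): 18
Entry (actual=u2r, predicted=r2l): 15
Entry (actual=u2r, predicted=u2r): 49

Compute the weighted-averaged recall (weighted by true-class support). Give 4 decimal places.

0.7237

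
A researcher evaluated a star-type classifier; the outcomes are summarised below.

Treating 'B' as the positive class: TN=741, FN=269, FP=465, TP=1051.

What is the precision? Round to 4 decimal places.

0.6933

Precision = TP/(TP+FP) = 1051/(1051+465) = 1051/1516 = 0.6933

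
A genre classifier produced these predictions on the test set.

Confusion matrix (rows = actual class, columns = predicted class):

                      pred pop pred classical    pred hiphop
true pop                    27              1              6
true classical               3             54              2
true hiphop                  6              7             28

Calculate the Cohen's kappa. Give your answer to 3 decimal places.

Observed agreement pₒ = trace/N = 109/134 = 0.8134
Expected agreement pₑ = Σ (rowᵢ·colᵢ)/N² = (34·36 + 59·62 + 41·36)/134² = 0.3541
κ = (pₒ − pₑ)/(1 − pₑ) = (0.8134 − 0.3541)/(1 − 0.3541) = 0.711

0.711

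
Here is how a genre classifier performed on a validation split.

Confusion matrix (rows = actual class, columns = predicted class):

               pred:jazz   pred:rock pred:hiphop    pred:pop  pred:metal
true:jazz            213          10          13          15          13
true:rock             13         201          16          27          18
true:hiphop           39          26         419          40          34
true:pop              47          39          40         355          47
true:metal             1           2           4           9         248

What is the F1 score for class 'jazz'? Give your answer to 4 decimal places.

Take TP from the diagonal, FP from the rest of the 'jazz' prediction marginal, FN from the rest of the 'jazz' actual marginal.
F1 score = 2·TP/(2·TP+FP+FN).
jazz: TP=213, FP=13+39+47+1=100, FN=10+13+15+13=51 → 426/577 = 0.73830

0.7383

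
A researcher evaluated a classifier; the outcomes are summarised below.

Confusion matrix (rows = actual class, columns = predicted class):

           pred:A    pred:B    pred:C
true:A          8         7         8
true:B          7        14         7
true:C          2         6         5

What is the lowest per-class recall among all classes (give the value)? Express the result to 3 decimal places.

Per-class recall (TP/(TP+FN)):
  A: TP=8, FN=7+8=15 → 8/23 = 0.3478
  B: TP=14, FN=7+7=14 → 14/28 = 0.5000
  C: TP=5, FN=2+6=8 → 5/13 = 0.3846
Lowest is class 'A' with recall = 0.348.

0.348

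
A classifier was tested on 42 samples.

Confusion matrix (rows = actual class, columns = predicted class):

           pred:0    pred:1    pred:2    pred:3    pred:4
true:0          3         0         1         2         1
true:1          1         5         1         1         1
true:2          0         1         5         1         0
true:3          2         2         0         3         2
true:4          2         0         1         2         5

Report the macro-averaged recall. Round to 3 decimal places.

0.506

Per-class recall (TP/(TP+FN)):
  0: TP=3, FN=0+1+2+1=4 → 3/7 = 0.4286
  1: TP=5, FN=1+1+1+1=4 → 5/9 = 0.5556
  2: TP=5, FN=0+1+1+0=2 → 5/7 = 0.7143
  3: TP=3, FN=2+2+0+2=6 → 3/9 = 0.3333
  4: TP=5, FN=2+0+1+2=5 → 5/10 = 0.5000
Macro-recall = mean = (0.4286 + 0.5556 + 0.7143 + 0.3333 + 0.5000) / 5 = 0.506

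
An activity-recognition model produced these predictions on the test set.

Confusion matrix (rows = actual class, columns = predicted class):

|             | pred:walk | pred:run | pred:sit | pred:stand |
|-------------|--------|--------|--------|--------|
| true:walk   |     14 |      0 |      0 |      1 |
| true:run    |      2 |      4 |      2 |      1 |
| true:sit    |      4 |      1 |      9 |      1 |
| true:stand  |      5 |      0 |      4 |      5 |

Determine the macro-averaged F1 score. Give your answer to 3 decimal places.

0.581

Per-class F1 score (2·TP/(2·TP+FP+FN)):
  walk: TP=14, FP=2+4+5=11, FN=0+0+1=1 → 28/40 = 0.7000
  run: TP=4, FP=0+1+0=1, FN=2+2+1=5 → 8/14 = 0.5714
  sit: TP=9, FP=0+2+4=6, FN=4+1+1=6 → 18/30 = 0.6000
  stand: TP=5, FP=1+1+1=3, FN=5+0+4=9 → 10/22 = 0.4545
Macro-F1 score = mean = (0.7000 + 0.5714 + 0.6000 + 0.4545) / 4 = 0.581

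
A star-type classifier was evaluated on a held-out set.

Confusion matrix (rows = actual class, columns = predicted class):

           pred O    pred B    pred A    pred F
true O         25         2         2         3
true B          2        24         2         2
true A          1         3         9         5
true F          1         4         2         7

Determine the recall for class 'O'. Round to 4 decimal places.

0.7813

Treat 'O' as positive and all other classes as negative.
recall = TP/(TP+FN).
O: TP=25, FN=2+2+3=7 → 25/32 = 0.78125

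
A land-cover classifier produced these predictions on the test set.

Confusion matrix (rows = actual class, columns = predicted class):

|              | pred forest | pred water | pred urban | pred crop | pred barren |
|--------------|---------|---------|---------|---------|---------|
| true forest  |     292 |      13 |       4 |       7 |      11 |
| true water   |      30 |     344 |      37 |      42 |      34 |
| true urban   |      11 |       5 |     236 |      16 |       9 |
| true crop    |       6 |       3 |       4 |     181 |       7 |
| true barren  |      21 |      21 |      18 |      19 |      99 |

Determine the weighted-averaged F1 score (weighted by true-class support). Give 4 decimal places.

0.7817

Per-class F1 score (2·TP/(2·TP+FP+FN)):
  forest: TP=292, FP=30+11+6+21=68, FN=13+4+7+11=35 → 584/687 = 0.85007
  water: TP=344, FP=13+5+3+21=42, FN=30+37+42+34=143 → 688/873 = 0.78809
  urban: TP=236, FP=4+37+4+18=63, FN=11+5+16+9=41 → 472/576 = 0.81944
  crop: TP=181, FP=7+42+16+19=84, FN=6+3+4+7=20 → 362/466 = 0.77682
  barren: TP=99, FP=11+34+9+7=61, FN=21+21+18+19=79 → 198/338 = 0.58580
Weighted-F1 score = Σ (supportᵢ/N)·F1 scoreᵢ with N=1470: (327/1470)·0.85007 + (487/1470)·0.78809 + (277/1470)·0.81944 + (201/1470)·0.77682 + (178/1470)·0.58580 = 0.7817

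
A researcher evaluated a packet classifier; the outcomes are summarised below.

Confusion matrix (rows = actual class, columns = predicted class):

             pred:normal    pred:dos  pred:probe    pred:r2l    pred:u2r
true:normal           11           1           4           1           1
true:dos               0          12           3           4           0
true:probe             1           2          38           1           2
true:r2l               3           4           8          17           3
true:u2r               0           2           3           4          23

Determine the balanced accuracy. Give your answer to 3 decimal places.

Balanced accuracy = mean of per-class recall.
  normal: recall = 11/18 = 0.6111
  dos: recall = 12/19 = 0.6316
  probe: recall = 38/44 = 0.8636
  r2l: recall = 17/35 = 0.4857
  u2r: recall = 23/32 = 0.7188
Mean = (0.6111 + 0.6316 + 0.8636 + 0.4857 + 0.7188) / 5 = 0.662

0.662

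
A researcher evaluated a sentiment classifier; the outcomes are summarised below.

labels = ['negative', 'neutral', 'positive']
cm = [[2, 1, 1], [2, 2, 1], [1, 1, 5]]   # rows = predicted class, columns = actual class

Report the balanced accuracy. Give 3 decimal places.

Balanced accuracy = mean of per-class recall.
  negative: recall = 2/5 = 0.4000
  neutral: recall = 2/4 = 0.5000
  positive: recall = 5/7 = 0.7143
Mean = (0.4000 + 0.5000 + 0.7143) / 3 = 0.538

0.538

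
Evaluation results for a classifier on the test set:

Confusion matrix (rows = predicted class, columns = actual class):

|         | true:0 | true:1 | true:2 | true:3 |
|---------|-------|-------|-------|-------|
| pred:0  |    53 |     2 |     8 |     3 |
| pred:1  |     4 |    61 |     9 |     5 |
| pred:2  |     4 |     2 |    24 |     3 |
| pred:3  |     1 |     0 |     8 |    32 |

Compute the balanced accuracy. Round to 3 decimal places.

0.757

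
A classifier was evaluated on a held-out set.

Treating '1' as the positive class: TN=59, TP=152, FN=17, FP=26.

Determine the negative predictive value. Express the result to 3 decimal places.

0.776

NPV = TN/(TN+FN) = 59/(59+17) = 0.776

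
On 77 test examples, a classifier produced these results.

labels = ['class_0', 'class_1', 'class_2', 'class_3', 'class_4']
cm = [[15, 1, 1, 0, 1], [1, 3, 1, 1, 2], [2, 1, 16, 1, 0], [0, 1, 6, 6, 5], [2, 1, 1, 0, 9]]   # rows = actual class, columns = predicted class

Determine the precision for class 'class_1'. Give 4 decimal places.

precision = TP/(TP+FP).
class_1: TP=3, FP=1+1+1+1=4 → 3/7 = 0.42857

0.4286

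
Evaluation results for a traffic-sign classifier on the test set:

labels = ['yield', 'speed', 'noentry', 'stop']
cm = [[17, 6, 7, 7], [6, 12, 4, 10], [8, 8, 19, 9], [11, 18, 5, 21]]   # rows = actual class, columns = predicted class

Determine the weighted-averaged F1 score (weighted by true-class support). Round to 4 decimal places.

0.4157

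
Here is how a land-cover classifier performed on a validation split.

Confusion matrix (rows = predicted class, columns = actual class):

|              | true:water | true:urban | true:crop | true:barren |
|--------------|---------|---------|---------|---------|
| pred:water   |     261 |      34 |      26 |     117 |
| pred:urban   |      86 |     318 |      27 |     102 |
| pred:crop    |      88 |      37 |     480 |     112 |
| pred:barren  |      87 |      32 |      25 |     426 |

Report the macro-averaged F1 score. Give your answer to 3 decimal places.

Per-class F1 score (2·TP/(2·TP+FP+FN)):
  water: TP=261, FP=34+26+117=177, FN=86+88+87=261 → 522/960 = 0.5438
  urban: TP=318, FP=86+27+102=215, FN=34+37+32=103 → 636/954 = 0.6667
  crop: TP=480, FP=88+37+112=237, FN=26+27+25=78 → 960/1275 = 0.7529
  barren: TP=426, FP=87+32+25=144, FN=117+102+112=331 → 852/1327 = 0.6420
Macro-F1 score = mean = (0.5438 + 0.6667 + 0.7529 + 0.6420) / 4 = 0.651

0.651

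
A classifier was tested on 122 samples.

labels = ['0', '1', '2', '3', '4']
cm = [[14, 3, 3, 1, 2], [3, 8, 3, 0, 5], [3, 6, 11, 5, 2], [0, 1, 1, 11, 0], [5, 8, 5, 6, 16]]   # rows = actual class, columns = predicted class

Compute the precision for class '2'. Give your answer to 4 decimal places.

0.4783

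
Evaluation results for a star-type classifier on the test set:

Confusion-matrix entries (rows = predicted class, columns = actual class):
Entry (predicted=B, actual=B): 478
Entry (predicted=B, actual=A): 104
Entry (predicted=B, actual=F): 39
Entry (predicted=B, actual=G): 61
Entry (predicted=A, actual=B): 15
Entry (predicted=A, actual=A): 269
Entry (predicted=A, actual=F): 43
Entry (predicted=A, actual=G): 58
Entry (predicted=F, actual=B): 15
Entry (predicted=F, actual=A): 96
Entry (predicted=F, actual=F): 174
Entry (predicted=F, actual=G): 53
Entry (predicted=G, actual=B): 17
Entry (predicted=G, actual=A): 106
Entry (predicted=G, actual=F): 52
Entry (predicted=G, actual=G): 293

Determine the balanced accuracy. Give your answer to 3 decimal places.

0.643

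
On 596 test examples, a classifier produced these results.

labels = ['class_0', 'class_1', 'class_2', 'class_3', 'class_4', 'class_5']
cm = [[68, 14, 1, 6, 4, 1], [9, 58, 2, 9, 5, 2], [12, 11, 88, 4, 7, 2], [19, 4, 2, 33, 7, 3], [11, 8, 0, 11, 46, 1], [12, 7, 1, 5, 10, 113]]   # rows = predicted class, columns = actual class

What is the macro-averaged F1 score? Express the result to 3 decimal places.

Per-class F1 score (2·TP/(2·TP+FP+FN)):
  class_0: TP=68, FP=14+1+6+4+1=26, FN=9+12+19+11+12=63 → 136/225 = 0.6044
  class_1: TP=58, FP=9+2+9+5+2=27, FN=14+11+4+8+7=44 → 116/187 = 0.6203
  class_2: TP=88, FP=12+11+4+7+2=36, FN=1+2+2+0+1=6 → 176/218 = 0.8073
  class_3: TP=33, FP=19+4+2+7+3=35, FN=6+9+4+11+5=35 → 66/136 = 0.4853
  class_4: TP=46, FP=11+8+0+11+1=31, FN=4+5+7+7+10=33 → 92/156 = 0.5897
  class_5: TP=113, FP=12+7+1+5+10=35, FN=1+2+2+3+1=9 → 226/270 = 0.8370
Macro-F1 score = mean = (0.6044 + 0.6203 + 0.8073 + 0.4853 + 0.5897 + 0.8370) / 6 = 0.657

0.657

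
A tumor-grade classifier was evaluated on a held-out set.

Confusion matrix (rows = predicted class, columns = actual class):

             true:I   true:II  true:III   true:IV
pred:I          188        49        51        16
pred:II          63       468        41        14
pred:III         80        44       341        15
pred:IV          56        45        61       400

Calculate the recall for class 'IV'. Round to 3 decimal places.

0.899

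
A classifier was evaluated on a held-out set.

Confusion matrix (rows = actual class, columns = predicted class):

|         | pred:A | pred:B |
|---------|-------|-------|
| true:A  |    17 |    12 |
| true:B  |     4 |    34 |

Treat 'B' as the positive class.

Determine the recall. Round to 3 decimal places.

0.895

Recall = TP/(TP+FN) = 34/(34+4) = 34/38 = 0.895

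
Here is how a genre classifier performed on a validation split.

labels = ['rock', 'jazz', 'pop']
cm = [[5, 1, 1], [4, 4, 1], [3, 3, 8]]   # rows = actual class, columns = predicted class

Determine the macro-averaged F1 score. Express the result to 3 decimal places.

Per-class F1 score (2·TP/(2·TP+FP+FN)):
  rock: TP=5, FP=4+3=7, FN=1+1=2 → 10/19 = 0.5263
  jazz: TP=4, FP=1+3=4, FN=4+1=5 → 8/17 = 0.4706
  pop: TP=8, FP=1+1=2, FN=3+3=6 → 16/24 = 0.6667
Macro-F1 score = mean = (0.5263 + 0.4706 + 0.6667) / 3 = 0.555

0.555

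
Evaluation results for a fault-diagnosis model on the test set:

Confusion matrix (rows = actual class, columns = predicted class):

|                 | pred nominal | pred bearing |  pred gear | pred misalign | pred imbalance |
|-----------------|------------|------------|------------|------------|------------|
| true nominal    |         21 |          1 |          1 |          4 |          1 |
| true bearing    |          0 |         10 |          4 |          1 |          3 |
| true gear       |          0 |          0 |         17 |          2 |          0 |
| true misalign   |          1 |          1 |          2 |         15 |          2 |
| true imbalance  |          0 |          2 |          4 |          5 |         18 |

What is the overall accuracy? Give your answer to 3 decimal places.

Accuracy = trace / total = (21+10+17+15+18=81) / 115 = 81/115 = 0.704

0.704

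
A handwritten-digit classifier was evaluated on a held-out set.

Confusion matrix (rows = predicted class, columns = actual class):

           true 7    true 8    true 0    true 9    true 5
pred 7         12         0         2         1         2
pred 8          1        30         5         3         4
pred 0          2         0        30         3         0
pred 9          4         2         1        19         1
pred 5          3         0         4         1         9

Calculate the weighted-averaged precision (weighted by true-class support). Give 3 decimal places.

Per-class precision (TP/(TP+FP)):
  7: TP=12, FP=0+2+1+2=5 → 12/17 = 0.7059
  8: TP=30, FP=1+5+3+4=13 → 30/43 = 0.6977
  0: TP=30, FP=2+0+3+0=5 → 30/35 = 0.8571
  9: TP=19, FP=4+2+1+1=8 → 19/27 = 0.7037
  5: TP=9, FP=3+0+4+1=8 → 9/17 = 0.5294
Weighted-precision = Σ (supportᵢ/N)·precisionᵢ with N=139: (22/139)·0.7059 + (32/139)·0.6977 + (42/139)·0.8571 + (27/139)·0.7037 + (16/139)·0.5294 = 0.729

0.729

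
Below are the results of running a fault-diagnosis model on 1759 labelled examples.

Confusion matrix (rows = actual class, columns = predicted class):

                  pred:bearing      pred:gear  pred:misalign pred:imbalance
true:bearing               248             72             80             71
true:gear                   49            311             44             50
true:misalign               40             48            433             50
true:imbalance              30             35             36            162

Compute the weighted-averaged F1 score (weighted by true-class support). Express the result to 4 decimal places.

0.6558

Per-class F1 score (2·TP/(2·TP+FP+FN)):
  bearing: TP=248, FP=49+40+30=119, FN=72+80+71=223 → 496/838 = 0.59189
  gear: TP=311, FP=72+48+35=155, FN=49+44+50=143 → 622/920 = 0.67609
  misalign: TP=433, FP=80+44+36=160, FN=40+48+50=138 → 866/1164 = 0.74399
  imbalance: TP=162, FP=71+50+50=171, FN=30+35+36=101 → 324/596 = 0.54362
Weighted-F1 score = Σ (supportᵢ/N)·F1 scoreᵢ with N=1759: (471/1759)·0.59189 + (454/1759)·0.67609 + (571/1759)·0.74399 + (263/1759)·0.54362 = 0.6558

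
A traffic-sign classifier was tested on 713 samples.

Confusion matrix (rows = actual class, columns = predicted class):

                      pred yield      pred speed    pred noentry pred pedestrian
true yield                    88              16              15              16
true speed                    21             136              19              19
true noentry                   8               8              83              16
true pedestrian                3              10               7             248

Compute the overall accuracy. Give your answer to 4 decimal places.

Accuracy = trace / total = (88+136+83+248=555) / 713 = 555/713 = 0.7784

0.7784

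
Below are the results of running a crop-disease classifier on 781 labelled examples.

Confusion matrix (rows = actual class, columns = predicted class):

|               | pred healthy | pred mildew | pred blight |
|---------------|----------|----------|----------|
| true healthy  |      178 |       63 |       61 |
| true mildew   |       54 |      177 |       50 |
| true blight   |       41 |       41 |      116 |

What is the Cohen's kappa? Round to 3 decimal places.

Observed agreement pₒ = trace/N = 471/781 = 0.6031
Expected agreement pₑ = Σ (rowᵢ·colᵢ)/N² = (302·273 + 281·281 + 198·227)/781² = 0.3383
κ = (pₒ − pₑ)/(1 − pₑ) = (0.6031 − 0.3383)/(1 − 0.3383) = 0.400

0.400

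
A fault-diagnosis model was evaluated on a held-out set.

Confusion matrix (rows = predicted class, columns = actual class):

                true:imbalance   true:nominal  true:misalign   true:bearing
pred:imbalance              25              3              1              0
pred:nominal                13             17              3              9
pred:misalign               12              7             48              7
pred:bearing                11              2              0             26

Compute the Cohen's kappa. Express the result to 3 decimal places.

0.507

Observed agreement pₒ = trace/N = 116/184 = 0.6304
Expected agreement pₑ = Σ (rowᵢ·colᵢ)/N² = (61·29 + 29·42 + 52·74 + 42·39)/184² = 0.2503
κ = (pₒ − pₑ)/(1 − pₑ) = (0.6304 − 0.2503)/(1 − 0.2503) = 0.507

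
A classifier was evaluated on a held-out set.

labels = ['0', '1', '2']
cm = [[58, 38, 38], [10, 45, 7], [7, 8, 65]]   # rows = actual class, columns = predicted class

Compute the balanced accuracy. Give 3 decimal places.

Balanced accuracy = mean of per-class recall.
  0: recall = 58/134 = 0.4328
  1: recall = 45/62 = 0.7258
  2: recall = 65/80 = 0.8125
Mean = (0.4328 + 0.7258 + 0.8125) / 3 = 0.657

0.657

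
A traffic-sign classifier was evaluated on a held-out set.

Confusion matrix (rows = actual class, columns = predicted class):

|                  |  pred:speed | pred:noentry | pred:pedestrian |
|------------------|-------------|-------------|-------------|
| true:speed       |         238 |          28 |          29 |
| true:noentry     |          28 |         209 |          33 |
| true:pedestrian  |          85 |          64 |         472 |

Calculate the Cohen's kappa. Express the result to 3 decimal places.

Observed agreement pₒ = trace/N = 919/1186 = 0.7749
Expected agreement pₑ = Σ (rowᵢ·colᵢ)/N² = (295·351 + 270·301 + 621·534)/1186² = 0.3671
κ = (pₒ − pₑ)/(1 − pₑ) = (0.7749 − 0.3671)/(1 − 0.3671) = 0.644

0.644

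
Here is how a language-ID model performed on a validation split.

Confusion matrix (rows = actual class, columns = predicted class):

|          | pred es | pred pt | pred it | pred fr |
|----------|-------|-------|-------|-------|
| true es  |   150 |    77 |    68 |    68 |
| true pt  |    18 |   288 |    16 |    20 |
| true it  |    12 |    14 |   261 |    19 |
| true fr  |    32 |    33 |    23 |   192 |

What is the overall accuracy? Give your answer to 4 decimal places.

0.6902

Accuracy = trace / total = (150+288+261+192=891) / 1291 = 891/1291 = 0.6902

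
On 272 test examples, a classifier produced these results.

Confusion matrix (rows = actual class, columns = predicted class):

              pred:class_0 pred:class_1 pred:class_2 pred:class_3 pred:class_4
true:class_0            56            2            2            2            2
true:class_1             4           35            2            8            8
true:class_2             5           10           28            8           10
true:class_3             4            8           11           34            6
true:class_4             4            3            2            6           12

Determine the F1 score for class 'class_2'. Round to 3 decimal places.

F1 score = 2·TP/(2·TP+FP+FN).
class_2: TP=28, FP=2+2+11+2=17, FN=5+10+8+10=33 → 56/106 = 0.5283

0.528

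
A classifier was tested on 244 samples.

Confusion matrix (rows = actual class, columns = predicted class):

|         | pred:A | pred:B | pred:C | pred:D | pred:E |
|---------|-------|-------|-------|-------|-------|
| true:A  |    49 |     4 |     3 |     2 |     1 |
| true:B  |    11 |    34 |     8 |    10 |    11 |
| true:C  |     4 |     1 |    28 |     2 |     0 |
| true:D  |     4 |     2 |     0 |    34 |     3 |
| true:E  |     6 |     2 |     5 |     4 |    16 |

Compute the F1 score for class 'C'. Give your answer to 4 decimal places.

0.7089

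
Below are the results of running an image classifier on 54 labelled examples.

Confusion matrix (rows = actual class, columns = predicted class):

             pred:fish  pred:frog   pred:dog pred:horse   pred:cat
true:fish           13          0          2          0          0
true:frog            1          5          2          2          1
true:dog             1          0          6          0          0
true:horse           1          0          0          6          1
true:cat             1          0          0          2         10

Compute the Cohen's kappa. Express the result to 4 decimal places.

0.6713

Observed agreement pₒ = trace/N = 40/54 = 0.74074
Expected agreement pₑ = Σ (rowᵢ·colᵢ)/N² = (15·17 + 11·5 + 7·10 + 8·10 + 13·12)/54² = 0.21125
κ = (pₒ − pₑ)/(1 − pₑ) = (0.74074 − 0.21125)/(1 − 0.21125) = 0.6713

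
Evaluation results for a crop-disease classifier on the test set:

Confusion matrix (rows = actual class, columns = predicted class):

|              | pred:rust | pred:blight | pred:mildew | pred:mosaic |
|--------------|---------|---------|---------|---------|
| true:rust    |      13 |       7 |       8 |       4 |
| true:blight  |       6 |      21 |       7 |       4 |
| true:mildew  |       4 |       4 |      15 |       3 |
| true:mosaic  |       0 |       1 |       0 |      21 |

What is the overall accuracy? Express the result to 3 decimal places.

Accuracy = trace / total = (13+21+15+21=70) / 118 = 70/118 = 0.593

0.593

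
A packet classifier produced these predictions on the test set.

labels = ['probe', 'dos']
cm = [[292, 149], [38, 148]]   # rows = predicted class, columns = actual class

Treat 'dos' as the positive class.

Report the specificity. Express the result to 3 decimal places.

0.885

Specificity = TN/(TN+FP) = 292/(292+38) = 0.885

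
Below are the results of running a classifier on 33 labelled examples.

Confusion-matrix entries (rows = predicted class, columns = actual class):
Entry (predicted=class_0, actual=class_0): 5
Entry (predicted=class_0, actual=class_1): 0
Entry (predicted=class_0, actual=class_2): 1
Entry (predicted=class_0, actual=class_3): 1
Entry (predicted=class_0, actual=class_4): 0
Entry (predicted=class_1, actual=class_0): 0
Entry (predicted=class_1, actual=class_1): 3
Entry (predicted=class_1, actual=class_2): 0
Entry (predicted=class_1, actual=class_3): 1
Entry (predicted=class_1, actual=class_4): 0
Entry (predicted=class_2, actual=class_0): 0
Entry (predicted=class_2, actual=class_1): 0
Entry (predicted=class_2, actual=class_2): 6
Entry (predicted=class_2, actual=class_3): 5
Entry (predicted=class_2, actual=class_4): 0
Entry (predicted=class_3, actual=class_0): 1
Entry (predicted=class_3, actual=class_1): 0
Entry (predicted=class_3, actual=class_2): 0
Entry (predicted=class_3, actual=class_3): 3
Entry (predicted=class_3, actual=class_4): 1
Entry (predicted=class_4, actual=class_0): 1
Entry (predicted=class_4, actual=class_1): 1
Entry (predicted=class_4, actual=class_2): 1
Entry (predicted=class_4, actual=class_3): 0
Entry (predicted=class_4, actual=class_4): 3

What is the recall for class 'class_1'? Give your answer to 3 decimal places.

0.750

recall = TP/(TP+FN).
class_1: TP=3, FN=0+0+0+1=1 → 3/4 = 0.7500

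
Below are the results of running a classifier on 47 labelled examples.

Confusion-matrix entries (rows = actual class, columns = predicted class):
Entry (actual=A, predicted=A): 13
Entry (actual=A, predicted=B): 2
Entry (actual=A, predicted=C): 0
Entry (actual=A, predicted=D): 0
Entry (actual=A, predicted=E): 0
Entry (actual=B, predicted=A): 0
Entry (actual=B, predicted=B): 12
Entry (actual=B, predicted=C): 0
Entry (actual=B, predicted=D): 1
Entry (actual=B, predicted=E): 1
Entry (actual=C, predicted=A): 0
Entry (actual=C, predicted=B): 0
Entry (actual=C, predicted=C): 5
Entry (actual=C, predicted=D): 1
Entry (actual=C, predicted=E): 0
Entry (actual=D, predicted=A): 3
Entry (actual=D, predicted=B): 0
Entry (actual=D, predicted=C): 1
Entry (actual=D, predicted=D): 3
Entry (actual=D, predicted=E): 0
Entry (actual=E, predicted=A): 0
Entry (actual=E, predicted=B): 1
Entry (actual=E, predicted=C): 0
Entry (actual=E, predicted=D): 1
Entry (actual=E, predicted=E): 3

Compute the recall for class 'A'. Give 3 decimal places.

Treat 'A' as positive and all other classes as negative.
recall = TP/(TP+FN).
A: TP=13, FN=2+0+0+0=2 → 13/15 = 0.8667

0.867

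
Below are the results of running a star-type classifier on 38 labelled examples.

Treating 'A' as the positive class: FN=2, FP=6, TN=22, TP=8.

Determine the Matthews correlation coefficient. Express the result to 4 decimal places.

0.5347

MCC = (TP·TN − FP·FN) / √((TP+FP)(TP+FN)(TN+FP)(TN+FN))
Numerator = 8·22 − 6·2 = 164
Denominator = √(14·10·28·24) = √94080 = 306.7246
MCC = 164 / 306.7246 = 0.5347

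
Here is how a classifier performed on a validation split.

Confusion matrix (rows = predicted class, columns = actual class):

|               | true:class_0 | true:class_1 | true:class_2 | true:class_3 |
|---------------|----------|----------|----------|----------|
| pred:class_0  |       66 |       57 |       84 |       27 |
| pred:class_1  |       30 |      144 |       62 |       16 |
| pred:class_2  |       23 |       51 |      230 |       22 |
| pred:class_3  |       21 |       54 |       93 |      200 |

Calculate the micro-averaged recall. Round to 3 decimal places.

0.542

Micro-averaging pools counts across classes: ΣTP=640, ΣFP=540, ΣFN=540.
Micro-recall = TP/(TP+FN) on pooled counts = 0.542 (equals overall accuracy in single-label multiclass).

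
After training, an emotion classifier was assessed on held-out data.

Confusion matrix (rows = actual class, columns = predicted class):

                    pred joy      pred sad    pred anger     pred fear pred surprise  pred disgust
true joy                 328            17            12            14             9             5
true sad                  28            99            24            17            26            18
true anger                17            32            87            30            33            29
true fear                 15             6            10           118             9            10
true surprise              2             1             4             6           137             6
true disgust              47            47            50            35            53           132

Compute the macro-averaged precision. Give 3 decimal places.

0.569

Per-class precision (TP/(TP+FP)):
  joy: TP=328, FP=28+17+15+2+47=109 → 328/437 = 0.7506
  sad: TP=99, FP=17+32+6+1+47=103 → 99/202 = 0.4901
  anger: TP=87, FP=12+24+10+4+50=100 → 87/187 = 0.4652
  fear: TP=118, FP=14+17+30+6+35=102 → 118/220 = 0.5364
  surprise: TP=137, FP=9+26+33+9+53=130 → 137/267 = 0.5131
  disgust: TP=132, FP=5+18+29+10+6=68 → 132/200 = 0.6600
Macro-precision = mean = (0.7506 + 0.4901 + 0.4652 + 0.5364 + 0.5131 + 0.6600) / 6 = 0.569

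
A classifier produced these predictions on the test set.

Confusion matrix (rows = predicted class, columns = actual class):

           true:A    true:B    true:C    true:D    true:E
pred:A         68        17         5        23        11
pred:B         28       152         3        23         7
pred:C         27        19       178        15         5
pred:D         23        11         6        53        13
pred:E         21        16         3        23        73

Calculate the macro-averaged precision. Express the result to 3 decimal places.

0.606

Per-class precision (TP/(TP+FP)):
  A: TP=68, FP=17+5+23+11=56 → 68/124 = 0.5484
  B: TP=152, FP=28+3+23+7=61 → 152/213 = 0.7136
  C: TP=178, FP=27+19+15+5=66 → 178/244 = 0.7295
  D: TP=53, FP=23+11+6+13=53 → 53/106 = 0.5000
  E: TP=73, FP=21+16+3+23=63 → 73/136 = 0.5368
Macro-precision = mean = (0.5484 + 0.7136 + 0.7295 + 0.5000 + 0.5368) / 5 = 0.606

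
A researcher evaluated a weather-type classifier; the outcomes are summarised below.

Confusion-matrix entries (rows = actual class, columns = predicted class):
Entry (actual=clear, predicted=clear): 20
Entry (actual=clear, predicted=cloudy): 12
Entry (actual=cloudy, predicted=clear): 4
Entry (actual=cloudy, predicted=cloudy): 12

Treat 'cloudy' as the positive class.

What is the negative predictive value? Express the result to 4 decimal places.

NPV = TN/(TN+FN) = 20/(20+4) = 0.8333

0.8333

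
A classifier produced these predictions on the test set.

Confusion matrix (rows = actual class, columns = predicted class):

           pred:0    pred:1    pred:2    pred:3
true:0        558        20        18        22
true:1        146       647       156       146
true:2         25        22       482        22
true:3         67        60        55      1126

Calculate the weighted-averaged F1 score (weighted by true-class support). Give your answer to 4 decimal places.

0.7838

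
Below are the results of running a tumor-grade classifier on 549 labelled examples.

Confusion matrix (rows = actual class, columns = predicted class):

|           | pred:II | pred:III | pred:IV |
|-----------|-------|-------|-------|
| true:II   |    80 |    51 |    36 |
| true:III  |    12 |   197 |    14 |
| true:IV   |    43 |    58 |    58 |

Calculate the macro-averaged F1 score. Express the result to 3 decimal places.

0.570

Per-class F1 score (2·TP/(2·TP+FP+FN)):
  II: TP=80, FP=12+43=55, FN=51+36=87 → 160/302 = 0.5298
  III: TP=197, FP=51+58=109, FN=12+14=26 → 394/529 = 0.7448
  IV: TP=58, FP=36+14=50, FN=43+58=101 → 116/267 = 0.4345
Macro-F1 score = mean = (0.5298 + 0.7448 + 0.4345) / 3 = 0.570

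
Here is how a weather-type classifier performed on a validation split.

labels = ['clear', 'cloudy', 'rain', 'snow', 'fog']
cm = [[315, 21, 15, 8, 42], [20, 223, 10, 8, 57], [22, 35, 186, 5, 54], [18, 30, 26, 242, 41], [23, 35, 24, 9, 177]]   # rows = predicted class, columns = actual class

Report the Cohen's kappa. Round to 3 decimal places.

0.618

Observed agreement pₒ = trace/N = 1143/1646 = 0.6944
Expected agreement pₑ = Σ (rowᵢ·colᵢ)/N² = (398·401 + 344·318 + 261·302 + 272·357 + 371·268)/1646² = 0.2009
κ = (pₒ − pₑ)/(1 − pₑ) = (0.6944 − 0.2009)/(1 − 0.2009) = 0.618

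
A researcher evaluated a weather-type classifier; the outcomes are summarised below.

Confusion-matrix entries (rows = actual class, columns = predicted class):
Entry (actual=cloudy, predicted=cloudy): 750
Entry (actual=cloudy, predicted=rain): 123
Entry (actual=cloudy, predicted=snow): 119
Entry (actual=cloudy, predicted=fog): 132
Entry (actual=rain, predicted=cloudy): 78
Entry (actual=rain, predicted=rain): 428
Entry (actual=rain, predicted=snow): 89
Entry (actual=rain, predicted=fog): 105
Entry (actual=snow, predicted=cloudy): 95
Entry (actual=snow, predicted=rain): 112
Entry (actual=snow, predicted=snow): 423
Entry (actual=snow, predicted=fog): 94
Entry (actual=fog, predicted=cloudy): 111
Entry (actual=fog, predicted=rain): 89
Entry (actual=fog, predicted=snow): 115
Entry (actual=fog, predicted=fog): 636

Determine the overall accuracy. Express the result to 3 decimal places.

Accuracy = trace / total = (750+428+423+636=2237) / 3499 = 2237/3499 = 0.639

0.639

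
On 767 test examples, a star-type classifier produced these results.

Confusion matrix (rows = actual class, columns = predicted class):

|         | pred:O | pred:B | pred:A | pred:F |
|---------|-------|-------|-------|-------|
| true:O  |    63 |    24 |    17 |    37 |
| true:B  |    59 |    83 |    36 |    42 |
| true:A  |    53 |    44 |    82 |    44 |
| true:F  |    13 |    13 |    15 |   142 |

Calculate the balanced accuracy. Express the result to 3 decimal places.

0.492

Balanced accuracy = mean of per-class recall.
  O: recall = 63/141 = 0.4468
  B: recall = 83/220 = 0.3773
  A: recall = 82/223 = 0.3677
  F: recall = 142/183 = 0.7760
Mean = (0.4468 + 0.3773 + 0.3677 + 0.7760) / 4 = 0.492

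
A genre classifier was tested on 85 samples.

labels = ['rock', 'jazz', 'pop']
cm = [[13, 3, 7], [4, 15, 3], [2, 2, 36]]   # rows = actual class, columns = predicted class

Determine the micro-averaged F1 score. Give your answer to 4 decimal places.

0.7529

Micro-averaging pools counts across classes: ΣTP=64, ΣFP=21, ΣFN=21.
Micro-F1 score = 2·TP/(2·TP+FP+FN) on pooled counts = 0.7529 (equals overall accuracy in single-label multiclass).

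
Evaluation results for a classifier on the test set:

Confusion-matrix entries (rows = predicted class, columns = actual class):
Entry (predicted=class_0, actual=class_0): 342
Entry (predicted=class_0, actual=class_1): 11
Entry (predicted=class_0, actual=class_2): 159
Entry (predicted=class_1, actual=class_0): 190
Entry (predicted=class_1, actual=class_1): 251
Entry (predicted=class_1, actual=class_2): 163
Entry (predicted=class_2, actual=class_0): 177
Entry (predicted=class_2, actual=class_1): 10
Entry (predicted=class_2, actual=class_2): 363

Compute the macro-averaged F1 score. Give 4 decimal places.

0.5737

Per-class F1 score (2·TP/(2·TP+FP+FN)):
  class_0: TP=342, FP=11+159=170, FN=190+177=367 → 684/1221 = 0.56020
  class_1: TP=251, FP=190+163=353, FN=11+10=21 → 502/876 = 0.57306
  class_2: TP=363, FP=177+10=187, FN=159+163=322 → 726/1235 = 0.58785
Macro-F1 score = mean = (0.56020 + 0.57306 + 0.58785) / 3 = 0.5737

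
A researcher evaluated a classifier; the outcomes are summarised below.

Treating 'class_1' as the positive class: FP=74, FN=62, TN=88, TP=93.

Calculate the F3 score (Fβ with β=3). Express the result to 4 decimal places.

Fβ = (1+β²)·TP / ((1+β²)·TP + β²·FN + FP), with β²=9
= 10·93 / (10·93 + 9·62 + 74) = 0.5954

0.5954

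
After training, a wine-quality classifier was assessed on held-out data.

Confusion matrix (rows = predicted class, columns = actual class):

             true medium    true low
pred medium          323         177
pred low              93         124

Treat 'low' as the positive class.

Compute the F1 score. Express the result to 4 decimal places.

Precision = TP/(TP+FP) = 124/217 = 0.5714
Recall = TP/(TP+FN) = 124/301 = 0.4120
F1 = 2·TP/(2·TP+FP+FN) = 248/518 = 0.4788

0.4788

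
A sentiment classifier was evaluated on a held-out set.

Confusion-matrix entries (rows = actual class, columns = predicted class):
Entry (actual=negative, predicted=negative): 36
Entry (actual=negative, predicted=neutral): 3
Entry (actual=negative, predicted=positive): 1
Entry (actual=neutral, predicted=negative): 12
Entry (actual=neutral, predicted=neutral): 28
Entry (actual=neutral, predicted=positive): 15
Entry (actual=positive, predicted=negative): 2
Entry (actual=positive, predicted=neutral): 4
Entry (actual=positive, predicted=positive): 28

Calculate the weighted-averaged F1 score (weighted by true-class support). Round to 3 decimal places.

Per-class F1 score (2·TP/(2·TP+FP+FN)):
  negative: TP=36, FP=12+2=14, FN=3+1=4 → 72/90 = 0.8000
  neutral: TP=28, FP=3+4=7, FN=12+15=27 → 56/90 = 0.6222
  positive: TP=28, FP=1+15=16, FN=2+4=6 → 56/78 = 0.7179
Weighted-F1 score = Σ (supportᵢ/N)·F1 scoreᵢ with N=129: (40/129)·0.8000 + (55/129)·0.6222 + (34/129)·0.7179 = 0.703

0.703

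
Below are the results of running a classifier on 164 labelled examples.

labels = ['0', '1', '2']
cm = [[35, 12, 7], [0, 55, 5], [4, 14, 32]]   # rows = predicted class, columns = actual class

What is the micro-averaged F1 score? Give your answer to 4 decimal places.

Micro-averaging pools counts across classes: ΣTP=122, ΣFP=42, ΣFN=42.
Micro-F1 score = 2·TP/(2·TP+FP+FN) on pooled counts = 0.7439 (equals overall accuracy in single-label multiclass).

0.7439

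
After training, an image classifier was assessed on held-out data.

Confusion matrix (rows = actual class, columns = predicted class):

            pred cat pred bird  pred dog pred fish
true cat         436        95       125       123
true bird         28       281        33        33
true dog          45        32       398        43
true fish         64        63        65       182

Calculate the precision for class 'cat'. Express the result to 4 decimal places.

One-vs-rest for 'cat': TP = diagonal; FP = other classes predicted 'cat'; FN = 'cat' predicted as other.
precision = TP/(TP+FP).
cat: TP=436, FP=28+45+64=137 → 436/573 = 0.76091

0.7609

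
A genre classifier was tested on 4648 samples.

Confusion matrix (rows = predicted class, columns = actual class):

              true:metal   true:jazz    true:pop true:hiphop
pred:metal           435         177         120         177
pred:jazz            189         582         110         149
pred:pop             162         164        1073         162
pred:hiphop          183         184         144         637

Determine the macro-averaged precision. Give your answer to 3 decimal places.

0.571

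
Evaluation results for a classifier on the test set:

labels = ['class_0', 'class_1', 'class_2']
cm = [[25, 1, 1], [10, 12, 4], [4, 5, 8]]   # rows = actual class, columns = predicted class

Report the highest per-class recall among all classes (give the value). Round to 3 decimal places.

0.926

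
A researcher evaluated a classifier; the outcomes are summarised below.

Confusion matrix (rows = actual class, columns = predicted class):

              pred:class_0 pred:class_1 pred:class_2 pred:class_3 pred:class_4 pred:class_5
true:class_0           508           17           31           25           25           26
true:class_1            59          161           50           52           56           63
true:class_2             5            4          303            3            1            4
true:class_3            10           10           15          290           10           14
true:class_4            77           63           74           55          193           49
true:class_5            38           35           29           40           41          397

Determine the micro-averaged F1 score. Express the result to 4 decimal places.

Micro-averaging pools counts across classes: ΣTP=1852, ΣFP=981, ΣFN=981.
Micro-F1 score = 2·TP/(2·TP+FP+FN) on pooled counts = 0.6537 (equals overall accuracy in single-label multiclass).

0.6537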